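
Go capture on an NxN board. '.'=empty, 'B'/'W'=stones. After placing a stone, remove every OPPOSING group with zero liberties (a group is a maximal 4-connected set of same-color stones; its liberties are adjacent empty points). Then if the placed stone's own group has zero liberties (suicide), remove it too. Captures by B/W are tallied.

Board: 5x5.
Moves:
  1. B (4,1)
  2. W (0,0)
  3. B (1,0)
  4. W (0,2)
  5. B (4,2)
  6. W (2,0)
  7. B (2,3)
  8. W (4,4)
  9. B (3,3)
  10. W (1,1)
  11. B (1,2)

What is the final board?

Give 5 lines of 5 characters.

Answer: W.W..
.WB..
W..B.
...B.
.BB.W

Derivation:
Move 1: B@(4,1) -> caps B=0 W=0
Move 2: W@(0,0) -> caps B=0 W=0
Move 3: B@(1,0) -> caps B=0 W=0
Move 4: W@(0,2) -> caps B=0 W=0
Move 5: B@(4,2) -> caps B=0 W=0
Move 6: W@(2,0) -> caps B=0 W=0
Move 7: B@(2,3) -> caps B=0 W=0
Move 8: W@(4,4) -> caps B=0 W=0
Move 9: B@(3,3) -> caps B=0 W=0
Move 10: W@(1,1) -> caps B=0 W=1
Move 11: B@(1,2) -> caps B=0 W=1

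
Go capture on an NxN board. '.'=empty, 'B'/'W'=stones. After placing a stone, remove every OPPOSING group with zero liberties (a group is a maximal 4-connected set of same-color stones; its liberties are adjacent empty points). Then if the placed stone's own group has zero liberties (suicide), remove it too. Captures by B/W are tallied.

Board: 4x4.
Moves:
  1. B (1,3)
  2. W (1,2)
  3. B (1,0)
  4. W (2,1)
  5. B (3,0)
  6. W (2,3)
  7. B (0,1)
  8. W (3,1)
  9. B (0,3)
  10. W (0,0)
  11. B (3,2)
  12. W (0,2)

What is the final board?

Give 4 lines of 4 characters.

Move 1: B@(1,3) -> caps B=0 W=0
Move 2: W@(1,2) -> caps B=0 W=0
Move 3: B@(1,0) -> caps B=0 W=0
Move 4: W@(2,1) -> caps B=0 W=0
Move 5: B@(3,0) -> caps B=0 W=0
Move 6: W@(2,3) -> caps B=0 W=0
Move 7: B@(0,1) -> caps B=0 W=0
Move 8: W@(3,1) -> caps B=0 W=0
Move 9: B@(0,3) -> caps B=0 W=0
Move 10: W@(0,0) -> caps B=0 W=0
Move 11: B@(3,2) -> caps B=0 W=0
Move 12: W@(0,2) -> caps B=0 W=2

Answer: .BW.
B.W.
.W.W
BWB.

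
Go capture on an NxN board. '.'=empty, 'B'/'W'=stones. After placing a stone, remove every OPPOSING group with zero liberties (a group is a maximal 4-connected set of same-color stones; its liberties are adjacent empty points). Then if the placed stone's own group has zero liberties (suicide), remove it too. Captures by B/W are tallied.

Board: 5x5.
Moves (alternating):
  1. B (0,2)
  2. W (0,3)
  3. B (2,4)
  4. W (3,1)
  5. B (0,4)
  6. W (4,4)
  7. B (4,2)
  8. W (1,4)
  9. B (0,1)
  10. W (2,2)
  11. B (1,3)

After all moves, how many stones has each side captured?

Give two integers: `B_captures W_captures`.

Answer: 0 1

Derivation:
Move 1: B@(0,2) -> caps B=0 W=0
Move 2: W@(0,3) -> caps B=0 W=0
Move 3: B@(2,4) -> caps B=0 W=0
Move 4: W@(3,1) -> caps B=0 W=0
Move 5: B@(0,4) -> caps B=0 W=0
Move 6: W@(4,4) -> caps B=0 W=0
Move 7: B@(4,2) -> caps B=0 W=0
Move 8: W@(1,4) -> caps B=0 W=1
Move 9: B@(0,1) -> caps B=0 W=1
Move 10: W@(2,2) -> caps B=0 W=1
Move 11: B@(1,3) -> caps B=0 W=1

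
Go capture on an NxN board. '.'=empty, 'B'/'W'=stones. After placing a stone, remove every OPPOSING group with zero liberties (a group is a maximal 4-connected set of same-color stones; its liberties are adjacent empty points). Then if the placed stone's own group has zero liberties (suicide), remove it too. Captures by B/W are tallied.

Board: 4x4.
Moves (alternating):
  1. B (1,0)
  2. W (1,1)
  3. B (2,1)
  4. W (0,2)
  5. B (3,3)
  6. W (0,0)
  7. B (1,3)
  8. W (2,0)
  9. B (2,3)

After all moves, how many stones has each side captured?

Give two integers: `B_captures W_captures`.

Answer: 0 1

Derivation:
Move 1: B@(1,0) -> caps B=0 W=0
Move 2: W@(1,1) -> caps B=0 W=0
Move 3: B@(2,1) -> caps B=0 W=0
Move 4: W@(0,2) -> caps B=0 W=0
Move 5: B@(3,3) -> caps B=0 W=0
Move 6: W@(0,0) -> caps B=0 W=0
Move 7: B@(1,3) -> caps B=0 W=0
Move 8: W@(2,0) -> caps B=0 W=1
Move 9: B@(2,3) -> caps B=0 W=1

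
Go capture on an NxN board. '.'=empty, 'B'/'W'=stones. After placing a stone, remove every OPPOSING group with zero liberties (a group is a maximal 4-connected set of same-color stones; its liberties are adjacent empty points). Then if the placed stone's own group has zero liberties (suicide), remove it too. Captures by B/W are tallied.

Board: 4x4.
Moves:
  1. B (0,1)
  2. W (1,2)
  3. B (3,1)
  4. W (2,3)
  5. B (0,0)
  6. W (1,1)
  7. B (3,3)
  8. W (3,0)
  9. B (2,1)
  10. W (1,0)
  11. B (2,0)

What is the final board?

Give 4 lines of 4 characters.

Move 1: B@(0,1) -> caps B=0 W=0
Move 2: W@(1,2) -> caps B=0 W=0
Move 3: B@(3,1) -> caps B=0 W=0
Move 4: W@(2,3) -> caps B=0 W=0
Move 5: B@(0,0) -> caps B=0 W=0
Move 6: W@(1,1) -> caps B=0 W=0
Move 7: B@(3,3) -> caps B=0 W=0
Move 8: W@(3,0) -> caps B=0 W=0
Move 9: B@(2,1) -> caps B=0 W=0
Move 10: W@(1,0) -> caps B=0 W=0
Move 11: B@(2,0) -> caps B=1 W=0

Answer: BB..
WWW.
BB.W
.B.B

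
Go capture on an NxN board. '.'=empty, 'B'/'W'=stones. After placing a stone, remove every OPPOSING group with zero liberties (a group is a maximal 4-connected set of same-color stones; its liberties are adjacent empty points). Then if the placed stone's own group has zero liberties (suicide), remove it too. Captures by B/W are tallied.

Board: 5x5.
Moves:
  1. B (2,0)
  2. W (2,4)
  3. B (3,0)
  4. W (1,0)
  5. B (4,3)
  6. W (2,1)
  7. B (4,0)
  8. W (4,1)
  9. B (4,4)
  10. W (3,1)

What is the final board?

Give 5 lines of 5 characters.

Answer: .....
W....
.W..W
.W...
.W.BB

Derivation:
Move 1: B@(2,0) -> caps B=0 W=0
Move 2: W@(2,4) -> caps B=0 W=0
Move 3: B@(3,0) -> caps B=0 W=0
Move 4: W@(1,0) -> caps B=0 W=0
Move 5: B@(4,3) -> caps B=0 W=0
Move 6: W@(2,1) -> caps B=0 W=0
Move 7: B@(4,0) -> caps B=0 W=0
Move 8: W@(4,1) -> caps B=0 W=0
Move 9: B@(4,4) -> caps B=0 W=0
Move 10: W@(3,1) -> caps B=0 W=3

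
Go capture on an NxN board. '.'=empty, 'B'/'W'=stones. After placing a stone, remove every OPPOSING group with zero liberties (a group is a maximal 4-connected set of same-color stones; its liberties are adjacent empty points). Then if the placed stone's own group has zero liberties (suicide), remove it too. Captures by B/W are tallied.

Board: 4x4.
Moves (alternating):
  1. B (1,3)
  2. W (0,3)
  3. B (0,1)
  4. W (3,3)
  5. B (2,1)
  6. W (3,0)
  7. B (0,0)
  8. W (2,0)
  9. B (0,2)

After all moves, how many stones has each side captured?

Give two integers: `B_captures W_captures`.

Answer: 1 0

Derivation:
Move 1: B@(1,3) -> caps B=0 W=0
Move 2: W@(0,3) -> caps B=0 W=0
Move 3: B@(0,1) -> caps B=0 W=0
Move 4: W@(3,3) -> caps B=0 W=0
Move 5: B@(2,1) -> caps B=0 W=0
Move 6: W@(3,0) -> caps B=0 W=0
Move 7: B@(0,0) -> caps B=0 W=0
Move 8: W@(2,0) -> caps B=0 W=0
Move 9: B@(0,2) -> caps B=1 W=0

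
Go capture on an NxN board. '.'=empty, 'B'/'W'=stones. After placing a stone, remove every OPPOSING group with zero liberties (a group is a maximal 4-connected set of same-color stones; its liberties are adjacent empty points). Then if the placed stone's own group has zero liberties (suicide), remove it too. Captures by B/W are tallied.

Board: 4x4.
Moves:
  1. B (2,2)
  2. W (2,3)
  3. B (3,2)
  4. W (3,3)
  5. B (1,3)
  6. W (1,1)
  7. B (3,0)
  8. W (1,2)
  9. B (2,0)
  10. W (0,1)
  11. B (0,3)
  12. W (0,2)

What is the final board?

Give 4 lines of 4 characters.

Answer: .WWB
.WWB
B.B.
B.B.

Derivation:
Move 1: B@(2,2) -> caps B=0 W=0
Move 2: W@(2,3) -> caps B=0 W=0
Move 3: B@(3,2) -> caps B=0 W=0
Move 4: W@(3,3) -> caps B=0 W=0
Move 5: B@(1,3) -> caps B=2 W=0
Move 6: W@(1,1) -> caps B=2 W=0
Move 7: B@(3,0) -> caps B=2 W=0
Move 8: W@(1,2) -> caps B=2 W=0
Move 9: B@(2,0) -> caps B=2 W=0
Move 10: W@(0,1) -> caps B=2 W=0
Move 11: B@(0,3) -> caps B=2 W=0
Move 12: W@(0,2) -> caps B=2 W=0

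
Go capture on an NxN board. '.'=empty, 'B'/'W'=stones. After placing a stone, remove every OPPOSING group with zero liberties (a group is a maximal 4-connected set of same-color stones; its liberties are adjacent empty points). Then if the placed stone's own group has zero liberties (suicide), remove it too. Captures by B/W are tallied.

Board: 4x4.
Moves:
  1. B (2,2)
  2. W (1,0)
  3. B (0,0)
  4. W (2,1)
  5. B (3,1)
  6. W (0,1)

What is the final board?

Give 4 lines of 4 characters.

Answer: .W..
W...
.WB.
.B..

Derivation:
Move 1: B@(2,2) -> caps B=0 W=0
Move 2: W@(1,0) -> caps B=0 W=0
Move 3: B@(0,0) -> caps B=0 W=0
Move 4: W@(2,1) -> caps B=0 W=0
Move 5: B@(3,1) -> caps B=0 W=0
Move 6: W@(0,1) -> caps B=0 W=1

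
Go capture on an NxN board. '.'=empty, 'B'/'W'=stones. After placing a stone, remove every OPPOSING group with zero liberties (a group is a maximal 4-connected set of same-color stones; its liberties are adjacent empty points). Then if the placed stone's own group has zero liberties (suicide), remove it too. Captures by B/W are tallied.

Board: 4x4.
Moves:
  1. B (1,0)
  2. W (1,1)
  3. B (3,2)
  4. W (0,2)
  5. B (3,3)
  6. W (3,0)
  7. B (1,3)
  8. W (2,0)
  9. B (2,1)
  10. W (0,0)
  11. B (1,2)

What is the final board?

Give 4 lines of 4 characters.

Move 1: B@(1,0) -> caps B=0 W=0
Move 2: W@(1,1) -> caps B=0 W=0
Move 3: B@(3,2) -> caps B=0 W=0
Move 4: W@(0,2) -> caps B=0 W=0
Move 5: B@(3,3) -> caps B=0 W=0
Move 6: W@(3,0) -> caps B=0 W=0
Move 7: B@(1,3) -> caps B=0 W=0
Move 8: W@(2,0) -> caps B=0 W=0
Move 9: B@(2,1) -> caps B=0 W=0
Move 10: W@(0,0) -> caps B=0 W=1
Move 11: B@(1,2) -> caps B=0 W=1

Answer: W.W.
.WBB
WB..
W.BB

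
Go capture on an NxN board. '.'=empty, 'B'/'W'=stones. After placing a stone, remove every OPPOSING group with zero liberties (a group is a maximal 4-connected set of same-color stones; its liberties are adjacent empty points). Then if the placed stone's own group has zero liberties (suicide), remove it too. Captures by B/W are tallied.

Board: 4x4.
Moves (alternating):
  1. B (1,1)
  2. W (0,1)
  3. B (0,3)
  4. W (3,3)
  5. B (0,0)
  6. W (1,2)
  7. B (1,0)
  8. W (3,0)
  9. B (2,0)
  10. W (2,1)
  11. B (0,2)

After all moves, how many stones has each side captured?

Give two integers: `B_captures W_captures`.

Move 1: B@(1,1) -> caps B=0 W=0
Move 2: W@(0,1) -> caps B=0 W=0
Move 3: B@(0,3) -> caps B=0 W=0
Move 4: W@(3,3) -> caps B=0 W=0
Move 5: B@(0,0) -> caps B=0 W=0
Move 6: W@(1,2) -> caps B=0 W=0
Move 7: B@(1,0) -> caps B=0 W=0
Move 8: W@(3,0) -> caps B=0 W=0
Move 9: B@(2,0) -> caps B=0 W=0
Move 10: W@(2,1) -> caps B=0 W=4
Move 11: B@(0,2) -> caps B=0 W=4

Answer: 0 4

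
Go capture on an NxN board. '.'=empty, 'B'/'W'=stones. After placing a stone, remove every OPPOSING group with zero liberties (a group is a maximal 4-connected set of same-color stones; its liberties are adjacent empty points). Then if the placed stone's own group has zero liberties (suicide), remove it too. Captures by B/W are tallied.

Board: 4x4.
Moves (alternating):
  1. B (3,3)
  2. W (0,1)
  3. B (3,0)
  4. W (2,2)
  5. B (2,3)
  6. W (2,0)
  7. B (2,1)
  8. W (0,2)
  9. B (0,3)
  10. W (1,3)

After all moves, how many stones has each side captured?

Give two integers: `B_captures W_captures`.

Answer: 0 1

Derivation:
Move 1: B@(3,3) -> caps B=0 W=0
Move 2: W@(0,1) -> caps B=0 W=0
Move 3: B@(3,0) -> caps B=0 W=0
Move 4: W@(2,2) -> caps B=0 W=0
Move 5: B@(2,3) -> caps B=0 W=0
Move 6: W@(2,0) -> caps B=0 W=0
Move 7: B@(2,1) -> caps B=0 W=0
Move 8: W@(0,2) -> caps B=0 W=0
Move 9: B@(0,3) -> caps B=0 W=0
Move 10: W@(1,3) -> caps B=0 W=1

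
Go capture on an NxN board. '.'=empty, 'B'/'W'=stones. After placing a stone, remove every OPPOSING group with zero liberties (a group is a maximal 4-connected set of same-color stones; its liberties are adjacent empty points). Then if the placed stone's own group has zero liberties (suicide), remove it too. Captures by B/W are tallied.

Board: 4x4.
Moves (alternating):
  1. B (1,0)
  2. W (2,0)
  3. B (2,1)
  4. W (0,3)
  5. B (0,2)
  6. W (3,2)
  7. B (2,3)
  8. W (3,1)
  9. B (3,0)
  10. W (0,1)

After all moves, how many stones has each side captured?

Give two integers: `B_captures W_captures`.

Move 1: B@(1,0) -> caps B=0 W=0
Move 2: W@(2,0) -> caps B=0 W=0
Move 3: B@(2,1) -> caps B=0 W=0
Move 4: W@(0,3) -> caps B=0 W=0
Move 5: B@(0,2) -> caps B=0 W=0
Move 6: W@(3,2) -> caps B=0 W=0
Move 7: B@(2,3) -> caps B=0 W=0
Move 8: W@(3,1) -> caps B=0 W=0
Move 9: B@(3,0) -> caps B=1 W=0
Move 10: W@(0,1) -> caps B=1 W=0

Answer: 1 0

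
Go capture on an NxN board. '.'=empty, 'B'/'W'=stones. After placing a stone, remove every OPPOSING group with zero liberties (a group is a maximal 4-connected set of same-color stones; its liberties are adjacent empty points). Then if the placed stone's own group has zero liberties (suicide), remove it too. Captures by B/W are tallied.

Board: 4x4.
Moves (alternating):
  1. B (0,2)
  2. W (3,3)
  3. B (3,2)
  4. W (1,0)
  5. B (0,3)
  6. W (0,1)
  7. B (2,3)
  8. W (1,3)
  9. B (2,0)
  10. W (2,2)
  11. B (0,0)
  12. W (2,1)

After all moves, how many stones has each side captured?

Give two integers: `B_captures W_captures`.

Answer: 1 0

Derivation:
Move 1: B@(0,2) -> caps B=0 W=0
Move 2: W@(3,3) -> caps B=0 W=0
Move 3: B@(3,2) -> caps B=0 W=0
Move 4: W@(1,0) -> caps B=0 W=0
Move 5: B@(0,3) -> caps B=0 W=0
Move 6: W@(0,1) -> caps B=0 W=0
Move 7: B@(2,3) -> caps B=1 W=0
Move 8: W@(1,3) -> caps B=1 W=0
Move 9: B@(2,0) -> caps B=1 W=0
Move 10: W@(2,2) -> caps B=1 W=0
Move 11: B@(0,0) -> caps B=1 W=0
Move 12: W@(2,1) -> caps B=1 W=0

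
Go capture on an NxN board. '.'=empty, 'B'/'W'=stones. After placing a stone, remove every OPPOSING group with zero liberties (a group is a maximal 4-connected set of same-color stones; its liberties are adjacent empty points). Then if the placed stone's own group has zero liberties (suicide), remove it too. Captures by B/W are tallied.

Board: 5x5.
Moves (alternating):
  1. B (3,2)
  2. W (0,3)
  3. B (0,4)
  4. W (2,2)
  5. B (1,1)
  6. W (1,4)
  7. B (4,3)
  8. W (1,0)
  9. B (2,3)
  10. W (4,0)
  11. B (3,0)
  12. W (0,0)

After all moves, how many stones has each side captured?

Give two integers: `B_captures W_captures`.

Move 1: B@(3,2) -> caps B=0 W=0
Move 2: W@(0,3) -> caps B=0 W=0
Move 3: B@(0,4) -> caps B=0 W=0
Move 4: W@(2,2) -> caps B=0 W=0
Move 5: B@(1,1) -> caps B=0 W=0
Move 6: W@(1,4) -> caps B=0 W=1
Move 7: B@(4,3) -> caps B=0 W=1
Move 8: W@(1,0) -> caps B=0 W=1
Move 9: B@(2,3) -> caps B=0 W=1
Move 10: W@(4,0) -> caps B=0 W=1
Move 11: B@(3,0) -> caps B=0 W=1
Move 12: W@(0,0) -> caps B=0 W=1

Answer: 0 1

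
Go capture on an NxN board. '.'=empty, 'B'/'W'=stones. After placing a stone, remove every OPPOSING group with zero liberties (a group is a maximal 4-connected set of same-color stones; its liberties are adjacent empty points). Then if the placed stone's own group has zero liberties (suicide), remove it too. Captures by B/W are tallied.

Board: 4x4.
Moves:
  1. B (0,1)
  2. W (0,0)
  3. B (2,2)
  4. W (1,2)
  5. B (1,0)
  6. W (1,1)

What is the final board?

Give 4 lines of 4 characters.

Move 1: B@(0,1) -> caps B=0 W=0
Move 2: W@(0,0) -> caps B=0 W=0
Move 3: B@(2,2) -> caps B=0 W=0
Move 4: W@(1,2) -> caps B=0 W=0
Move 5: B@(1,0) -> caps B=1 W=0
Move 6: W@(1,1) -> caps B=1 W=0

Answer: .B..
BWW.
..B.
....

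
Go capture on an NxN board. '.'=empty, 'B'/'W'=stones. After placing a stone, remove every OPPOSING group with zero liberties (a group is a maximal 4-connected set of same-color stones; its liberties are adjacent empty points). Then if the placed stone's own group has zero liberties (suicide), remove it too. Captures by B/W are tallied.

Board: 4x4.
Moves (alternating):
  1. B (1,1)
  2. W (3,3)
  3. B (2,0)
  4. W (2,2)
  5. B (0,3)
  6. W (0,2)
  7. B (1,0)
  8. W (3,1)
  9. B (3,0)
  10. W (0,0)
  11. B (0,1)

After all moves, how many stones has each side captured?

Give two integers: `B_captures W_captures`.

Answer: 1 0

Derivation:
Move 1: B@(1,1) -> caps B=0 W=0
Move 2: W@(3,3) -> caps B=0 W=0
Move 3: B@(2,0) -> caps B=0 W=0
Move 4: W@(2,2) -> caps B=0 W=0
Move 5: B@(0,3) -> caps B=0 W=0
Move 6: W@(0,2) -> caps B=0 W=0
Move 7: B@(1,0) -> caps B=0 W=0
Move 8: W@(3,1) -> caps B=0 W=0
Move 9: B@(3,0) -> caps B=0 W=0
Move 10: W@(0,0) -> caps B=0 W=0
Move 11: B@(0,1) -> caps B=1 W=0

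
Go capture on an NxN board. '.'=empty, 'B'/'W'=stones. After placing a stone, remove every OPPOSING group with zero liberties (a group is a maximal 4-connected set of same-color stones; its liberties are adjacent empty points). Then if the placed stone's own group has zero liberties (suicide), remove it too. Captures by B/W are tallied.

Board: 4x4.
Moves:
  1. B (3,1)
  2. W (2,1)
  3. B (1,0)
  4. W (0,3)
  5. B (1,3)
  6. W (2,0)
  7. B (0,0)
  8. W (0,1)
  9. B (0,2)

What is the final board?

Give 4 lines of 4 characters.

Answer: BWB.
B..B
WW..
.B..

Derivation:
Move 1: B@(3,1) -> caps B=0 W=0
Move 2: W@(2,1) -> caps B=0 W=0
Move 3: B@(1,0) -> caps B=0 W=0
Move 4: W@(0,3) -> caps B=0 W=0
Move 5: B@(1,3) -> caps B=0 W=0
Move 6: W@(2,0) -> caps B=0 W=0
Move 7: B@(0,0) -> caps B=0 W=0
Move 8: W@(0,1) -> caps B=0 W=0
Move 9: B@(0,2) -> caps B=1 W=0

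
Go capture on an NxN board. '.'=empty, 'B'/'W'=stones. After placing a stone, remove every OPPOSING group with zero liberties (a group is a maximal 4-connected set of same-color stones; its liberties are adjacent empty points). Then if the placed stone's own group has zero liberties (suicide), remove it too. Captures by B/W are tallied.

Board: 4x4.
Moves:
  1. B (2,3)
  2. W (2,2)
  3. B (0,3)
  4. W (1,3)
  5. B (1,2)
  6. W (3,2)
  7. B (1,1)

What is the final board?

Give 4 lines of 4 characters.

Answer: ...B
.BB.
..WB
..W.

Derivation:
Move 1: B@(2,3) -> caps B=0 W=0
Move 2: W@(2,2) -> caps B=0 W=0
Move 3: B@(0,3) -> caps B=0 W=0
Move 4: W@(1,3) -> caps B=0 W=0
Move 5: B@(1,2) -> caps B=1 W=0
Move 6: W@(3,2) -> caps B=1 W=0
Move 7: B@(1,1) -> caps B=1 W=0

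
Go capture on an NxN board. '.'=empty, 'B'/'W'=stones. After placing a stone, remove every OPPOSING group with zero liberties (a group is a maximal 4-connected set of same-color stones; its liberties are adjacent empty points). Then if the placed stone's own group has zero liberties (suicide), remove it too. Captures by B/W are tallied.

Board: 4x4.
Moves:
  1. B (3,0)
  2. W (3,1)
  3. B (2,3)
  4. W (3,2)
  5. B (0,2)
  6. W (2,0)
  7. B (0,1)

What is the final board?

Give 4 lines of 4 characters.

Answer: .BB.
....
W..B
.WW.

Derivation:
Move 1: B@(3,0) -> caps B=0 W=0
Move 2: W@(3,1) -> caps B=0 W=0
Move 3: B@(2,3) -> caps B=0 W=0
Move 4: W@(3,2) -> caps B=0 W=0
Move 5: B@(0,2) -> caps B=0 W=0
Move 6: W@(2,0) -> caps B=0 W=1
Move 7: B@(0,1) -> caps B=0 W=1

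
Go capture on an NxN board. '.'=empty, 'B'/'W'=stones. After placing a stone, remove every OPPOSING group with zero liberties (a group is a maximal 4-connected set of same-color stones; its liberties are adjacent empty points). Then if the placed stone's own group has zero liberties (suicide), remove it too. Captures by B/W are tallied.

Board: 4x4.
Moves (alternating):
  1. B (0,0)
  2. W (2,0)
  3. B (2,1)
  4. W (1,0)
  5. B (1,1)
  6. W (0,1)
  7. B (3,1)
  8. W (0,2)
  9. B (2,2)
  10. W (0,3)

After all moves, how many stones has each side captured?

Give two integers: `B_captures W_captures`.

Answer: 0 1

Derivation:
Move 1: B@(0,0) -> caps B=0 W=0
Move 2: W@(2,0) -> caps B=0 W=0
Move 3: B@(2,1) -> caps B=0 W=0
Move 4: W@(1,0) -> caps B=0 W=0
Move 5: B@(1,1) -> caps B=0 W=0
Move 6: W@(0,1) -> caps B=0 W=1
Move 7: B@(3,1) -> caps B=0 W=1
Move 8: W@(0,2) -> caps B=0 W=1
Move 9: B@(2,2) -> caps B=0 W=1
Move 10: W@(0,3) -> caps B=0 W=1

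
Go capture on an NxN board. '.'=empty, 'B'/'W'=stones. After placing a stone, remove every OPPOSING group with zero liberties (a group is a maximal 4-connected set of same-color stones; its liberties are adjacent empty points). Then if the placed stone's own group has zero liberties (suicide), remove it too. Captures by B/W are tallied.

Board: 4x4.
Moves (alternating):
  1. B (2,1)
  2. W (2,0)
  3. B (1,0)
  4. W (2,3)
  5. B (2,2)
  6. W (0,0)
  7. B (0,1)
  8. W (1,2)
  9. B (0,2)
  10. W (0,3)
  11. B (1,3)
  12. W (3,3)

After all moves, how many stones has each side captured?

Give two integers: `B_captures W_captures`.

Answer: 2 0

Derivation:
Move 1: B@(2,1) -> caps B=0 W=0
Move 2: W@(2,0) -> caps B=0 W=0
Move 3: B@(1,0) -> caps B=0 W=0
Move 4: W@(2,3) -> caps B=0 W=0
Move 5: B@(2,2) -> caps B=0 W=0
Move 6: W@(0,0) -> caps B=0 W=0
Move 7: B@(0,1) -> caps B=1 W=0
Move 8: W@(1,2) -> caps B=1 W=0
Move 9: B@(0,2) -> caps B=1 W=0
Move 10: W@(0,3) -> caps B=1 W=0
Move 11: B@(1,3) -> caps B=2 W=0
Move 12: W@(3,3) -> caps B=2 W=0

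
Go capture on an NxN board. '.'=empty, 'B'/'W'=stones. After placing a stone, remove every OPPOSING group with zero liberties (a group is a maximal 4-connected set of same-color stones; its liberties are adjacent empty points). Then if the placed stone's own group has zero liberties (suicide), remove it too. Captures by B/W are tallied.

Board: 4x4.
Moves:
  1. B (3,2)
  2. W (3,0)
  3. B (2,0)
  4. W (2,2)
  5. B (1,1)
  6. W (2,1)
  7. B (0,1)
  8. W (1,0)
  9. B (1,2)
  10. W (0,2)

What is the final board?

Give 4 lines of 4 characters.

Answer: .BW.
WBB.
.WW.
W.B.

Derivation:
Move 1: B@(3,2) -> caps B=0 W=0
Move 2: W@(3,0) -> caps B=0 W=0
Move 3: B@(2,0) -> caps B=0 W=0
Move 4: W@(2,2) -> caps B=0 W=0
Move 5: B@(1,1) -> caps B=0 W=0
Move 6: W@(2,1) -> caps B=0 W=0
Move 7: B@(0,1) -> caps B=0 W=0
Move 8: W@(1,0) -> caps B=0 W=1
Move 9: B@(1,2) -> caps B=0 W=1
Move 10: W@(0,2) -> caps B=0 W=1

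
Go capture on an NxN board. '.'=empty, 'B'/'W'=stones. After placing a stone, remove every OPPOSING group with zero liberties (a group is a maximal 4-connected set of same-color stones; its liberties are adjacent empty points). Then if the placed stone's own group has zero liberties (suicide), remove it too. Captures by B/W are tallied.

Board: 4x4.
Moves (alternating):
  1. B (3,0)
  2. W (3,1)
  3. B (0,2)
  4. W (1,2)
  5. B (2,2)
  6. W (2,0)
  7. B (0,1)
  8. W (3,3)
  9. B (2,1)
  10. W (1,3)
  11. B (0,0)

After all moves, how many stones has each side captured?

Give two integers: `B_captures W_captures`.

Move 1: B@(3,0) -> caps B=0 W=0
Move 2: W@(3,1) -> caps B=0 W=0
Move 3: B@(0,2) -> caps B=0 W=0
Move 4: W@(1,2) -> caps B=0 W=0
Move 5: B@(2,2) -> caps B=0 W=0
Move 6: W@(2,0) -> caps B=0 W=1
Move 7: B@(0,1) -> caps B=0 W=1
Move 8: W@(3,3) -> caps B=0 W=1
Move 9: B@(2,1) -> caps B=0 W=1
Move 10: W@(1,3) -> caps B=0 W=1
Move 11: B@(0,0) -> caps B=0 W=1

Answer: 0 1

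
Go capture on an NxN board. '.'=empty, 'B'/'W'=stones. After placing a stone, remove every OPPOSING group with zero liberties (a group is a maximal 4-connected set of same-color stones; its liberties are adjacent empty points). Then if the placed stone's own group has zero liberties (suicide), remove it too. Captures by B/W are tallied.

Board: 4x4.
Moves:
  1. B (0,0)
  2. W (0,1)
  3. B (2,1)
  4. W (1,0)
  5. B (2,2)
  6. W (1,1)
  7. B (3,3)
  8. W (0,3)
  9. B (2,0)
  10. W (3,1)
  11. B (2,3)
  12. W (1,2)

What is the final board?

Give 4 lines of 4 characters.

Move 1: B@(0,0) -> caps B=0 W=0
Move 2: W@(0,1) -> caps B=0 W=0
Move 3: B@(2,1) -> caps B=0 W=0
Move 4: W@(1,0) -> caps B=0 W=1
Move 5: B@(2,2) -> caps B=0 W=1
Move 6: W@(1,1) -> caps B=0 W=1
Move 7: B@(3,3) -> caps B=0 W=1
Move 8: W@(0,3) -> caps B=0 W=1
Move 9: B@(2,0) -> caps B=0 W=1
Move 10: W@(3,1) -> caps B=0 W=1
Move 11: B@(2,3) -> caps B=0 W=1
Move 12: W@(1,2) -> caps B=0 W=1

Answer: .W.W
WWW.
BBBB
.W.B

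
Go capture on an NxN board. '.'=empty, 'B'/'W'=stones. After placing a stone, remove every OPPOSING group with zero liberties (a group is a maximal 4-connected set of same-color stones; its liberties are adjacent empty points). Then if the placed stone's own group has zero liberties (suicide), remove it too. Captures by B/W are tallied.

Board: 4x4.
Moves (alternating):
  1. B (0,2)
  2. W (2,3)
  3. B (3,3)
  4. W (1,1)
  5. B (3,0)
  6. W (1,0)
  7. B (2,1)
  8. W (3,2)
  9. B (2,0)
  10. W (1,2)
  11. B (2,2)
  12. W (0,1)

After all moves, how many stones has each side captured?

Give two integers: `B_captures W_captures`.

Move 1: B@(0,2) -> caps B=0 W=0
Move 2: W@(2,3) -> caps B=0 W=0
Move 3: B@(3,3) -> caps B=0 W=0
Move 4: W@(1,1) -> caps B=0 W=0
Move 5: B@(3,0) -> caps B=0 W=0
Move 6: W@(1,0) -> caps B=0 W=0
Move 7: B@(2,1) -> caps B=0 W=0
Move 8: W@(3,2) -> caps B=0 W=1
Move 9: B@(2,0) -> caps B=0 W=1
Move 10: W@(1,2) -> caps B=0 W=1
Move 11: B@(2,2) -> caps B=0 W=1
Move 12: W@(0,1) -> caps B=0 W=1

Answer: 0 1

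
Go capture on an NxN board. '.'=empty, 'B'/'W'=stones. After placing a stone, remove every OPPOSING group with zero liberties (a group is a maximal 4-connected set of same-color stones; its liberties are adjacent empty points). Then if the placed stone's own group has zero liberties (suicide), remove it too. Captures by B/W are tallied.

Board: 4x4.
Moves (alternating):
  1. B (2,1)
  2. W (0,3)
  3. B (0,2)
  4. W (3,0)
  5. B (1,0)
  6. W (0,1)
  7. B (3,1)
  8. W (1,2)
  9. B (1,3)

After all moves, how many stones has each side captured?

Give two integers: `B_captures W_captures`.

Answer: 0 1

Derivation:
Move 1: B@(2,1) -> caps B=0 W=0
Move 2: W@(0,3) -> caps B=0 W=0
Move 3: B@(0,2) -> caps B=0 W=0
Move 4: W@(3,0) -> caps B=0 W=0
Move 5: B@(1,0) -> caps B=0 W=0
Move 6: W@(0,1) -> caps B=0 W=0
Move 7: B@(3,1) -> caps B=0 W=0
Move 8: W@(1,2) -> caps B=0 W=1
Move 9: B@(1,3) -> caps B=0 W=1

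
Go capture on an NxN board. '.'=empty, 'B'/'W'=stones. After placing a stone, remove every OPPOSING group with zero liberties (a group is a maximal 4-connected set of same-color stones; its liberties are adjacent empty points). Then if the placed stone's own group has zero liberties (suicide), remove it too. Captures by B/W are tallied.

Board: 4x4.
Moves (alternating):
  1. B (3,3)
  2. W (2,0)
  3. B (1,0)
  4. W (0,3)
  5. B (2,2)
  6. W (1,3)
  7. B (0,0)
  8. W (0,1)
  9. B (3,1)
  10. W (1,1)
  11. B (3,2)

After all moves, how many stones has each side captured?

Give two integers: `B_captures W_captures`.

Move 1: B@(3,3) -> caps B=0 W=0
Move 2: W@(2,0) -> caps B=0 W=0
Move 3: B@(1,0) -> caps B=0 W=0
Move 4: W@(0,3) -> caps B=0 W=0
Move 5: B@(2,2) -> caps B=0 W=0
Move 6: W@(1,3) -> caps B=0 W=0
Move 7: B@(0,0) -> caps B=0 W=0
Move 8: W@(0,1) -> caps B=0 W=0
Move 9: B@(3,1) -> caps B=0 W=0
Move 10: W@(1,1) -> caps B=0 W=2
Move 11: B@(3,2) -> caps B=0 W=2

Answer: 0 2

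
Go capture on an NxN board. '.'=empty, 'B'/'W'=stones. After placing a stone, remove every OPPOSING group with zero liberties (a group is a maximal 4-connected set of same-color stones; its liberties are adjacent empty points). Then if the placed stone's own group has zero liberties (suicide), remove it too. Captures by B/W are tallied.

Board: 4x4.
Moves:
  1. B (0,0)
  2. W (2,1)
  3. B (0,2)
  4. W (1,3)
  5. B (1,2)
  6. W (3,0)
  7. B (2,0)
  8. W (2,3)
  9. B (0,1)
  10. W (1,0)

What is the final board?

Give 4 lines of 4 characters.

Move 1: B@(0,0) -> caps B=0 W=0
Move 2: W@(2,1) -> caps B=0 W=0
Move 3: B@(0,2) -> caps B=0 W=0
Move 4: W@(1,3) -> caps B=0 W=0
Move 5: B@(1,2) -> caps B=0 W=0
Move 6: W@(3,0) -> caps B=0 W=0
Move 7: B@(2,0) -> caps B=0 W=0
Move 8: W@(2,3) -> caps B=0 W=0
Move 9: B@(0,1) -> caps B=0 W=0
Move 10: W@(1,0) -> caps B=0 W=1

Answer: BBB.
W.BW
.W.W
W...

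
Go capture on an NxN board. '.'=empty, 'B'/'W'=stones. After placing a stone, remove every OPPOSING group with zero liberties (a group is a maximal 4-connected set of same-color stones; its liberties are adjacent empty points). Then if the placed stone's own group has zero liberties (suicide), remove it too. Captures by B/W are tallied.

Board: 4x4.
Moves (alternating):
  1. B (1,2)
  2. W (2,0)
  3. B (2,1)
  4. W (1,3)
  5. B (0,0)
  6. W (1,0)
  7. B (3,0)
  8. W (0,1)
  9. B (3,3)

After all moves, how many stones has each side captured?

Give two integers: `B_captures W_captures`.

Move 1: B@(1,2) -> caps B=0 W=0
Move 2: W@(2,0) -> caps B=0 W=0
Move 3: B@(2,1) -> caps B=0 W=0
Move 4: W@(1,3) -> caps B=0 W=0
Move 5: B@(0,0) -> caps B=0 W=0
Move 6: W@(1,0) -> caps B=0 W=0
Move 7: B@(3,0) -> caps B=0 W=0
Move 8: W@(0,1) -> caps B=0 W=1
Move 9: B@(3,3) -> caps B=0 W=1

Answer: 0 1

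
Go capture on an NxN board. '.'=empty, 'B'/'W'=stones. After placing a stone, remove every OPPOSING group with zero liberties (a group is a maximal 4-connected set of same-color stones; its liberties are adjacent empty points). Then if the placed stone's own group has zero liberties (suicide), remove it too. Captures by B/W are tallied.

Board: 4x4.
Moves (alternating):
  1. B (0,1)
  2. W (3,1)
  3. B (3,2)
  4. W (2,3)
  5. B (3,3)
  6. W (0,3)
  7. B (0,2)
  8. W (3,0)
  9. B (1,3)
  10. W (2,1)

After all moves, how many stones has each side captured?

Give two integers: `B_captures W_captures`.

Move 1: B@(0,1) -> caps B=0 W=0
Move 2: W@(3,1) -> caps B=0 W=0
Move 3: B@(3,2) -> caps B=0 W=0
Move 4: W@(2,3) -> caps B=0 W=0
Move 5: B@(3,3) -> caps B=0 W=0
Move 6: W@(0,3) -> caps B=0 W=0
Move 7: B@(0,2) -> caps B=0 W=0
Move 8: W@(3,0) -> caps B=0 W=0
Move 9: B@(1,3) -> caps B=1 W=0
Move 10: W@(2,1) -> caps B=1 W=0

Answer: 1 0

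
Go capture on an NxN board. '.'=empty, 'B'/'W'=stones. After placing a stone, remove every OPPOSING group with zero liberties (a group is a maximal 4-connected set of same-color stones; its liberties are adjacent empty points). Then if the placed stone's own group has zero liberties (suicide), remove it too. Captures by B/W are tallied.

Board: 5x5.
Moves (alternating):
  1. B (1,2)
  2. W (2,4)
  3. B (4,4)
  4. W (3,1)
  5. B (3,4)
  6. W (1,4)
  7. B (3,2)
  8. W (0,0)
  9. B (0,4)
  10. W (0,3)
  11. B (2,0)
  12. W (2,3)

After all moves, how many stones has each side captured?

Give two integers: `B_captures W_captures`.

Answer: 0 1

Derivation:
Move 1: B@(1,2) -> caps B=0 W=0
Move 2: W@(2,4) -> caps B=0 W=0
Move 3: B@(4,4) -> caps B=0 W=0
Move 4: W@(3,1) -> caps B=0 W=0
Move 5: B@(3,4) -> caps B=0 W=0
Move 6: W@(1,4) -> caps B=0 W=0
Move 7: B@(3,2) -> caps B=0 W=0
Move 8: W@(0,0) -> caps B=0 W=0
Move 9: B@(0,4) -> caps B=0 W=0
Move 10: W@(0,3) -> caps B=0 W=1
Move 11: B@(2,0) -> caps B=0 W=1
Move 12: W@(2,3) -> caps B=0 W=1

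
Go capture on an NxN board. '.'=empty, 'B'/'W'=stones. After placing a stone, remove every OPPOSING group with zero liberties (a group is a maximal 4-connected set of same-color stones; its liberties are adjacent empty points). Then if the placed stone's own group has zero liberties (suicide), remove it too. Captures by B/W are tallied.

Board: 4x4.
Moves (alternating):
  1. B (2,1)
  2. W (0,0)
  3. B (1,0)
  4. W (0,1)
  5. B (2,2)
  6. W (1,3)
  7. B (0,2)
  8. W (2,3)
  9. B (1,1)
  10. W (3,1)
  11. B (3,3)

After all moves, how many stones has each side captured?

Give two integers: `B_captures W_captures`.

Move 1: B@(2,1) -> caps B=0 W=0
Move 2: W@(0,0) -> caps B=0 W=0
Move 3: B@(1,0) -> caps B=0 W=0
Move 4: W@(0,1) -> caps B=0 W=0
Move 5: B@(2,2) -> caps B=0 W=0
Move 6: W@(1,3) -> caps B=0 W=0
Move 7: B@(0,2) -> caps B=0 W=0
Move 8: W@(2,3) -> caps B=0 W=0
Move 9: B@(1,1) -> caps B=2 W=0
Move 10: W@(3,1) -> caps B=2 W=0
Move 11: B@(3,3) -> caps B=2 W=0

Answer: 2 0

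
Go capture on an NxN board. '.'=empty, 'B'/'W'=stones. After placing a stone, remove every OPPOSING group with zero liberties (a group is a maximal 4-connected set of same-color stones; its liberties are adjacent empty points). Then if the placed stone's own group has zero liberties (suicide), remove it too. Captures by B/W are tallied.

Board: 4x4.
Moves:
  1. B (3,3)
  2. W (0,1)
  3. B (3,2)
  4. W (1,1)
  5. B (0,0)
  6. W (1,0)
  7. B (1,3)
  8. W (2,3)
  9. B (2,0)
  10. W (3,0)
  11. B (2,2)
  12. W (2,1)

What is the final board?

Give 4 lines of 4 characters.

Answer: .W..
WW.B
.WB.
W.BB

Derivation:
Move 1: B@(3,3) -> caps B=0 W=0
Move 2: W@(0,1) -> caps B=0 W=0
Move 3: B@(3,2) -> caps B=0 W=0
Move 4: W@(1,1) -> caps B=0 W=0
Move 5: B@(0,0) -> caps B=0 W=0
Move 6: W@(1,0) -> caps B=0 W=1
Move 7: B@(1,3) -> caps B=0 W=1
Move 8: W@(2,3) -> caps B=0 W=1
Move 9: B@(2,0) -> caps B=0 W=1
Move 10: W@(3,0) -> caps B=0 W=1
Move 11: B@(2,2) -> caps B=1 W=1
Move 12: W@(2,1) -> caps B=1 W=2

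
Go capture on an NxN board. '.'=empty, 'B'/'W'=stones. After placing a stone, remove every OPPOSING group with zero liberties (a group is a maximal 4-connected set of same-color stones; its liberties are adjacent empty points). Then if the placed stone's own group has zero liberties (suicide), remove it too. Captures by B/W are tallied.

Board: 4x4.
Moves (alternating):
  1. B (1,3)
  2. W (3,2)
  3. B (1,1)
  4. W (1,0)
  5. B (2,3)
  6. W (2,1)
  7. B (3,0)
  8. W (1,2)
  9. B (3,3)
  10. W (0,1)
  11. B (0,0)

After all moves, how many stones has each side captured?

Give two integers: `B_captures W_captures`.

Move 1: B@(1,3) -> caps B=0 W=0
Move 2: W@(3,2) -> caps B=0 W=0
Move 3: B@(1,1) -> caps B=0 W=0
Move 4: W@(1,0) -> caps B=0 W=0
Move 5: B@(2,3) -> caps B=0 W=0
Move 6: W@(2,1) -> caps B=0 W=0
Move 7: B@(3,0) -> caps B=0 W=0
Move 8: W@(1,2) -> caps B=0 W=0
Move 9: B@(3,3) -> caps B=0 W=0
Move 10: W@(0,1) -> caps B=0 W=1
Move 11: B@(0,0) -> caps B=0 W=1

Answer: 0 1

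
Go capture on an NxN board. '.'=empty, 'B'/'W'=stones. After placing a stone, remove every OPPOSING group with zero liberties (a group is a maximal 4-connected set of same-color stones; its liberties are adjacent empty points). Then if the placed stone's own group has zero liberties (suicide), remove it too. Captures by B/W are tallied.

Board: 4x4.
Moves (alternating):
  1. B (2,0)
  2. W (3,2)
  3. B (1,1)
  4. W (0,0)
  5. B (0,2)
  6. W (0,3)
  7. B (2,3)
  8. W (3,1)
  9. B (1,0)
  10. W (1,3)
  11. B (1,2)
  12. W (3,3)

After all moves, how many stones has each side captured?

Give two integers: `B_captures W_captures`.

Move 1: B@(2,0) -> caps B=0 W=0
Move 2: W@(3,2) -> caps B=0 W=0
Move 3: B@(1,1) -> caps B=0 W=0
Move 4: W@(0,0) -> caps B=0 W=0
Move 5: B@(0,2) -> caps B=0 W=0
Move 6: W@(0,3) -> caps B=0 W=0
Move 7: B@(2,3) -> caps B=0 W=0
Move 8: W@(3,1) -> caps B=0 W=0
Move 9: B@(1,0) -> caps B=0 W=0
Move 10: W@(1,3) -> caps B=0 W=0
Move 11: B@(1,2) -> caps B=2 W=0
Move 12: W@(3,3) -> caps B=2 W=0

Answer: 2 0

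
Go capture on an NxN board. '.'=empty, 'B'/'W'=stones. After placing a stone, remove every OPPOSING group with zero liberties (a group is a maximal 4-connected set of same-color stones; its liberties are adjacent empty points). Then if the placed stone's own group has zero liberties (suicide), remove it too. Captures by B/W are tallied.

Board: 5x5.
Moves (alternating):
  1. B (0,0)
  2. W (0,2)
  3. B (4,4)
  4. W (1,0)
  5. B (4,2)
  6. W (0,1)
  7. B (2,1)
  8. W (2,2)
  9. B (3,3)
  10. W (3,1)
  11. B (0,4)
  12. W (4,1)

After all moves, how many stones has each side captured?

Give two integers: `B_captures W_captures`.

Answer: 0 1

Derivation:
Move 1: B@(0,0) -> caps B=0 W=0
Move 2: W@(0,2) -> caps B=0 W=0
Move 3: B@(4,4) -> caps B=0 W=0
Move 4: W@(1,0) -> caps B=0 W=0
Move 5: B@(4,2) -> caps B=0 W=0
Move 6: W@(0,1) -> caps B=0 W=1
Move 7: B@(2,1) -> caps B=0 W=1
Move 8: W@(2,2) -> caps B=0 W=1
Move 9: B@(3,3) -> caps B=0 W=1
Move 10: W@(3,1) -> caps B=0 W=1
Move 11: B@(0,4) -> caps B=0 W=1
Move 12: W@(4,1) -> caps B=0 W=1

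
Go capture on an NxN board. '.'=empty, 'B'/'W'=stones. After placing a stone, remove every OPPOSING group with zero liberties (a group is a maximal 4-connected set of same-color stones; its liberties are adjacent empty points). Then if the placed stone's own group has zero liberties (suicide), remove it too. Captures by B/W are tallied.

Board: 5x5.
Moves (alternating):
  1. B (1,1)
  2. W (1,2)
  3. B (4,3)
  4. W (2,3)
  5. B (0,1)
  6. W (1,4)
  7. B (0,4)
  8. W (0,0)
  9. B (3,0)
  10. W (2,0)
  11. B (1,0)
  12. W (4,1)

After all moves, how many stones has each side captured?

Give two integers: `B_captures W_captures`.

Answer: 1 0

Derivation:
Move 1: B@(1,1) -> caps B=0 W=0
Move 2: W@(1,2) -> caps B=0 W=0
Move 3: B@(4,3) -> caps B=0 W=0
Move 4: W@(2,3) -> caps B=0 W=0
Move 5: B@(0,1) -> caps B=0 W=0
Move 6: W@(1,4) -> caps B=0 W=0
Move 7: B@(0,4) -> caps B=0 W=0
Move 8: W@(0,0) -> caps B=0 W=0
Move 9: B@(3,0) -> caps B=0 W=0
Move 10: W@(2,0) -> caps B=0 W=0
Move 11: B@(1,0) -> caps B=1 W=0
Move 12: W@(4,1) -> caps B=1 W=0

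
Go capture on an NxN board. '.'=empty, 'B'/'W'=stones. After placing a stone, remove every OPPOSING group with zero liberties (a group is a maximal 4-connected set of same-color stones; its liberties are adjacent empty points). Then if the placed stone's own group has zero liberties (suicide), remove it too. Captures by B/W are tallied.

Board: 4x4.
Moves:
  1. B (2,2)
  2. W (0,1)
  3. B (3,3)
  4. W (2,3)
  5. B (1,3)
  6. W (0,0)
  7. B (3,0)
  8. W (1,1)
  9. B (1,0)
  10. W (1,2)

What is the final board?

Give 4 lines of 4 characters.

Answer: WW..
BWWB
..B.
B..B

Derivation:
Move 1: B@(2,2) -> caps B=0 W=0
Move 2: W@(0,1) -> caps B=0 W=0
Move 3: B@(3,3) -> caps B=0 W=0
Move 4: W@(2,3) -> caps B=0 W=0
Move 5: B@(1,3) -> caps B=1 W=0
Move 6: W@(0,0) -> caps B=1 W=0
Move 7: B@(3,0) -> caps B=1 W=0
Move 8: W@(1,1) -> caps B=1 W=0
Move 9: B@(1,0) -> caps B=1 W=0
Move 10: W@(1,2) -> caps B=1 W=0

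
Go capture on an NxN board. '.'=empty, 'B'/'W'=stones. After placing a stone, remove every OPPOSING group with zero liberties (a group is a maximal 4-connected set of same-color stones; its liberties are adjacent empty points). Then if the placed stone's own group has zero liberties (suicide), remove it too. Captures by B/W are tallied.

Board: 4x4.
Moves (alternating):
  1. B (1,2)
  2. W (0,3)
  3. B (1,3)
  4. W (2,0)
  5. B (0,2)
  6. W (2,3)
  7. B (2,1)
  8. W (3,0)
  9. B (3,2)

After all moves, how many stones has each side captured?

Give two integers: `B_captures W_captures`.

Move 1: B@(1,2) -> caps B=0 W=0
Move 2: W@(0,3) -> caps B=0 W=0
Move 3: B@(1,3) -> caps B=0 W=0
Move 4: W@(2,0) -> caps B=0 W=0
Move 5: B@(0,2) -> caps B=1 W=0
Move 6: W@(2,3) -> caps B=1 W=0
Move 7: B@(2,1) -> caps B=1 W=0
Move 8: W@(3,0) -> caps B=1 W=0
Move 9: B@(3,2) -> caps B=1 W=0

Answer: 1 0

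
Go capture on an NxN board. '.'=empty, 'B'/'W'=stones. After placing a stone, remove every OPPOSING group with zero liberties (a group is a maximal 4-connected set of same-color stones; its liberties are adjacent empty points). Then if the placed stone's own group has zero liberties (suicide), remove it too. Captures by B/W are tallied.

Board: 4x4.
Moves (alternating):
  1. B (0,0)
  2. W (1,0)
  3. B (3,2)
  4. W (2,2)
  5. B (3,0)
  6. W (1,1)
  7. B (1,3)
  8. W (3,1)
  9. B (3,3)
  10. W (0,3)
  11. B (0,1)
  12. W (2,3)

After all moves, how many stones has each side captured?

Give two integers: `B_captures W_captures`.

Move 1: B@(0,0) -> caps B=0 W=0
Move 2: W@(1,0) -> caps B=0 W=0
Move 3: B@(3,2) -> caps B=0 W=0
Move 4: W@(2,2) -> caps B=0 W=0
Move 5: B@(3,0) -> caps B=0 W=0
Move 6: W@(1,1) -> caps B=0 W=0
Move 7: B@(1,3) -> caps B=0 W=0
Move 8: W@(3,1) -> caps B=0 W=0
Move 9: B@(3,3) -> caps B=0 W=0
Move 10: W@(0,3) -> caps B=0 W=0
Move 11: B@(0,1) -> caps B=0 W=0
Move 12: W@(2,3) -> caps B=0 W=2

Answer: 0 2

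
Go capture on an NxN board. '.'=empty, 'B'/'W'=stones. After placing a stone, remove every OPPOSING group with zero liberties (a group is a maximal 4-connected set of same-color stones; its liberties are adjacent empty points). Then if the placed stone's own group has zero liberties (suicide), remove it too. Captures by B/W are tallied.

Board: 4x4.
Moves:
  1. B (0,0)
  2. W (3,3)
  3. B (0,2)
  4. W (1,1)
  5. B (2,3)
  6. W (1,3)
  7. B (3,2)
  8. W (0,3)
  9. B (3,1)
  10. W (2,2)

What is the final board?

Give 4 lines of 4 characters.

Answer: B.BW
.W.W
..WB
.BB.

Derivation:
Move 1: B@(0,0) -> caps B=0 W=0
Move 2: W@(3,3) -> caps B=0 W=0
Move 3: B@(0,2) -> caps B=0 W=0
Move 4: W@(1,1) -> caps B=0 W=0
Move 5: B@(2,3) -> caps B=0 W=0
Move 6: W@(1,3) -> caps B=0 W=0
Move 7: B@(3,2) -> caps B=1 W=0
Move 8: W@(0,3) -> caps B=1 W=0
Move 9: B@(3,1) -> caps B=1 W=0
Move 10: W@(2,2) -> caps B=1 W=0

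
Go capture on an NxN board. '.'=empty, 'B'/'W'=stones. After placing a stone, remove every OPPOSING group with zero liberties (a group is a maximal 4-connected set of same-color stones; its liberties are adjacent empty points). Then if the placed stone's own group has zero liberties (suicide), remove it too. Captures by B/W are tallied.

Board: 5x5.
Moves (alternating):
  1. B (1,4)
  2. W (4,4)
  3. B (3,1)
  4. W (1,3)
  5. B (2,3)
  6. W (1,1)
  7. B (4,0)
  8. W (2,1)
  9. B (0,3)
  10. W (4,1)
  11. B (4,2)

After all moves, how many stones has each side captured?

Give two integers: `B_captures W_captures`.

Answer: 1 0

Derivation:
Move 1: B@(1,4) -> caps B=0 W=0
Move 2: W@(4,4) -> caps B=0 W=0
Move 3: B@(3,1) -> caps B=0 W=0
Move 4: W@(1,3) -> caps B=0 W=0
Move 5: B@(2,3) -> caps B=0 W=0
Move 6: W@(1,1) -> caps B=0 W=0
Move 7: B@(4,0) -> caps B=0 W=0
Move 8: W@(2,1) -> caps B=0 W=0
Move 9: B@(0,3) -> caps B=0 W=0
Move 10: W@(4,1) -> caps B=0 W=0
Move 11: B@(4,2) -> caps B=1 W=0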